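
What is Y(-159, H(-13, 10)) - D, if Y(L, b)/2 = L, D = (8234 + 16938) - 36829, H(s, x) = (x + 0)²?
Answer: 11339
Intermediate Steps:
H(s, x) = x²
D = -11657 (D = 25172 - 36829 = -11657)
Y(L, b) = 2*L
Y(-159, H(-13, 10)) - D = 2*(-159) - 1*(-11657) = -318 + 11657 = 11339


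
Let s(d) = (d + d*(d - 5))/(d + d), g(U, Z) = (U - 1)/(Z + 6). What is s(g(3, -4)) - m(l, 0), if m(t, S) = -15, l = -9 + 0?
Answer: 27/2 ≈ 13.500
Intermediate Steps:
g(U, Z) = (-1 + U)/(6 + Z)
l = -9
s(d) = (d + d*(-5 + d))/(2*d) (s(d) = (d + d*(-5 + d))/((2*d)) = (d + d*(-5 + d))*(1/(2*d)) = (d + d*(-5 + d))/(2*d))
s(g(3, -4)) - m(l, 0) = (-2 + ((-1 + 3)/(6 - 4))/2) - 1*(-15) = (-2 + (2/2)/2) + 15 = (-2 + ((½)*2)/2) + 15 = (-2 + (½)*1) + 15 = (-2 + ½) + 15 = -3/2 + 15 = 27/2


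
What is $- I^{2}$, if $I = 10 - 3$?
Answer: $-49$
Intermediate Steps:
$I = 7$
$- I^{2} = - 7^{2} = \left(-1\right) 49 = -49$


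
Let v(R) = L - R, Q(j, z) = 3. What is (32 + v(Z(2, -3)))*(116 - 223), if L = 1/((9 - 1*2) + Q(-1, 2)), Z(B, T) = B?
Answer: -32207/10 ≈ -3220.7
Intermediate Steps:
L = ⅒ (L = 1/((9 - 1*2) + 3) = 1/((9 - 2) + 3) = 1/(7 + 3) = 1/10 = ⅒ ≈ 0.10000)
v(R) = ⅒ - R
(32 + v(Z(2, -3)))*(116 - 223) = (32 + (⅒ - 1*2))*(116 - 223) = (32 + (⅒ - 2))*(-107) = (32 - 19/10)*(-107) = (301/10)*(-107) = -32207/10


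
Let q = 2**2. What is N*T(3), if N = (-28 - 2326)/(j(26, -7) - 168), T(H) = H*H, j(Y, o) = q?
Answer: 10593/82 ≈ 129.18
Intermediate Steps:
q = 4
j(Y, o) = 4
T(H) = H**2
N = 1177/82 (N = (-28 - 2326)/(4 - 168) = -2354/(-164) = -2354*(-1/164) = 1177/82 ≈ 14.354)
N*T(3) = (1177/82)*3**2 = (1177/82)*9 = 10593/82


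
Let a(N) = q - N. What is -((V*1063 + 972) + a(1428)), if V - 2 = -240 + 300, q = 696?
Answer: -66146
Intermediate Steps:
V = 62 (V = 2 + (-240 + 300) = 2 + 60 = 62)
a(N) = 696 - N
-((V*1063 + 972) + a(1428)) = -((62*1063 + 972) + (696 - 1*1428)) = -((65906 + 972) + (696 - 1428)) = -(66878 - 732) = -1*66146 = -66146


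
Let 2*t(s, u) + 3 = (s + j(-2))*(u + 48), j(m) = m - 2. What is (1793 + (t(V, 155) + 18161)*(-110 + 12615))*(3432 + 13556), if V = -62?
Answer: 2434641089354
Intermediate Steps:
j(m) = -2 + m
t(s, u) = -3/2 + (-4 + s)*(48 + u)/2 (t(s, u) = -3/2 + ((s + (-2 - 2))*(u + 48))/2 = -3/2 + ((s - 4)*(48 + u))/2 = -3/2 + ((-4 + s)*(48 + u))/2 = -3/2 + (-4 + s)*(48 + u)/2)
(1793 + (t(V, 155) + 18161)*(-110 + 12615))*(3432 + 13556) = (1793 + ((-195/2 - 2*155 + 24*(-62) + (½)*(-62)*155) + 18161)*(-110 + 12615))*(3432 + 13556) = (1793 + ((-195/2 - 310 - 1488 - 4805) + 18161)*12505)*16988 = (1793 + (-13401/2 + 18161)*12505)*16988 = (1793 + (22921/2)*12505)*16988 = (1793 + 286627105/2)*16988 = (286630691/2)*16988 = 2434641089354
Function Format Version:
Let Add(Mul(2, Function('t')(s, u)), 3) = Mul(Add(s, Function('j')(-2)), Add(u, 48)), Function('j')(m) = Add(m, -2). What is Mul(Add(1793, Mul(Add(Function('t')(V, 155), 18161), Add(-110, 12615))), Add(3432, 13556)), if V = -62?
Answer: 2434641089354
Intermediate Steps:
Function('j')(m) = Add(-2, m)
Function('t')(s, u) = Add(Rational(-3, 2), Mul(Rational(1, 2), Add(-4, s), Add(48, u))) (Function('t')(s, u) = Add(Rational(-3, 2), Mul(Rational(1, 2), Mul(Add(s, Add(-2, -2)), Add(u, 48)))) = Add(Rational(-3, 2), Mul(Rational(1, 2), Mul(Add(s, -4), Add(48, u)))) = Add(Rational(-3, 2), Mul(Rational(1, 2), Mul(Add(-4, s), Add(48, u)))) = Add(Rational(-3, 2), Mul(Rational(1, 2), Add(-4, s), Add(48, u))))
Mul(Add(1793, Mul(Add(Function('t')(V, 155), 18161), Add(-110, 12615))), Add(3432, 13556)) = Mul(Add(1793, Mul(Add(Add(Rational(-195, 2), Mul(-2, 155), Mul(24, -62), Mul(Rational(1, 2), -62, 155)), 18161), Add(-110, 12615))), Add(3432, 13556)) = Mul(Add(1793, Mul(Add(Add(Rational(-195, 2), -310, -1488, -4805), 18161), 12505)), 16988) = Mul(Add(1793, Mul(Add(Rational(-13401, 2), 18161), 12505)), 16988) = Mul(Add(1793, Mul(Rational(22921, 2), 12505)), 16988) = Mul(Add(1793, Rational(286627105, 2)), 16988) = Mul(Rational(286630691, 2), 16988) = 2434641089354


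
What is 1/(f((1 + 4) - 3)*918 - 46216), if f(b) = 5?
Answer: -1/41626 ≈ -2.4023e-5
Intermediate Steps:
1/(f((1 + 4) - 3)*918 - 46216) = 1/(5*918 - 46216) = 1/(4590 - 46216) = 1/(-41626) = -1/41626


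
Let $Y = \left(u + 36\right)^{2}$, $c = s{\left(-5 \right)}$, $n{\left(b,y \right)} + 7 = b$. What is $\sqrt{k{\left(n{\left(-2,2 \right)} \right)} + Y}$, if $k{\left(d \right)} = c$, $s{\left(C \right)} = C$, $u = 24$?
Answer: $\sqrt{3595} \approx 59.958$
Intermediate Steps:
$n{\left(b,y \right)} = -7 + b$
$c = -5$
$k{\left(d \right)} = -5$
$Y = 3600$ ($Y = \left(24 + 36\right)^{2} = 60^{2} = 3600$)
$\sqrt{k{\left(n{\left(-2,2 \right)} \right)} + Y} = \sqrt{-5 + 3600} = \sqrt{3595}$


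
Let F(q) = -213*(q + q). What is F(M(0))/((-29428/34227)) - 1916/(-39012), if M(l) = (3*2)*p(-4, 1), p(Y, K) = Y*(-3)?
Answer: 2559704082911/71752821 ≈ 35674.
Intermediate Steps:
p(Y, K) = -3*Y
M(l) = 72 (M(l) = (3*2)*(-3*(-4)) = 6*12 = 72)
F(q) = -426*q
F(M(0))/((-29428/34227)) - 1916/(-39012) = (-426*72)/((-29428/34227)) - 1916/(-39012) = -30672/((-29428*1/34227)) - 1916*(-1/39012) = -30672/(-29428/34227) + 479/9753 = -30672*(-34227/29428) + 479/9753 = 262452636/7357 + 479/9753 = 2559704082911/71752821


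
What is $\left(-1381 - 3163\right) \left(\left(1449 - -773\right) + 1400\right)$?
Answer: $-16458368$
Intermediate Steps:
$\left(-1381 - 3163\right) \left(\left(1449 - -773\right) + 1400\right) = - 4544 \left(\left(1449 + 773\right) + 1400\right) = - 4544 \left(2222 + 1400\right) = \left(-4544\right) 3622 = -16458368$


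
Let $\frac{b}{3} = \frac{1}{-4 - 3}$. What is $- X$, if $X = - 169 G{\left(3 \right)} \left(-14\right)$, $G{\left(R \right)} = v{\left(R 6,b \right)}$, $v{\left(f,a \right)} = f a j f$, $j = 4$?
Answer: $1314144$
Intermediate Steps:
$b = - \frac{3}{7}$ ($b = \frac{3}{-4 - 3} = \frac{3}{-7} = 3 \left(- \frac{1}{7}\right) = - \frac{3}{7} \approx -0.42857$)
$v{\left(f,a \right)} = 4 a f^{2}$ ($v{\left(f,a \right)} = f a 4 f = a f 4 f = 4 a f f = 4 a f^{2}$)
$G{\left(R \right)} = - \frac{432 R^{2}}{7}$ ($G{\left(R \right)} = 4 \left(- \frac{3}{7}\right) \left(R 6\right)^{2} = 4 \left(- \frac{3}{7}\right) \left(6 R\right)^{2} = 4 \left(- \frac{3}{7}\right) 36 R^{2} = - \frac{432 R^{2}}{7}$)
$X = -1314144$ ($X = - 169 \left(- \frac{432 \cdot 3^{2}}{7}\right) \left(-14\right) = - 169 \left(\left(- \frac{432}{7}\right) 9\right) \left(-14\right) = \left(-169\right) \left(- \frac{3888}{7}\right) \left(-14\right) = \frac{657072}{7} \left(-14\right) = -1314144$)
$- X = \left(-1\right) \left(-1314144\right) = 1314144$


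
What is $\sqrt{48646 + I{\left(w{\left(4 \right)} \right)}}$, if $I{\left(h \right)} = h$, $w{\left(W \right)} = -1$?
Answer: $3 \sqrt{5405} \approx 220.56$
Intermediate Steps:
$\sqrt{48646 + I{\left(w{\left(4 \right)} \right)}} = \sqrt{48646 - 1} = \sqrt{48645} = 3 \sqrt{5405}$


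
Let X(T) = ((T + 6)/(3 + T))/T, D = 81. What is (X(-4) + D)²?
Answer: 26569/4 ≈ 6642.3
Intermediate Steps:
X(T) = (6 + T)/(T*(3 + T)) (X(T) = ((6 + T)/(3 + T))/T = (6 + T)/(T*(3 + T)))
(X(-4) + D)² = ((6 - 4)/((-4)*(3 - 4)) + 81)² = (-¼*2/(-1) + 81)² = (-¼*(-1)*2 + 81)² = (½ + 81)² = (163/2)² = 26569/4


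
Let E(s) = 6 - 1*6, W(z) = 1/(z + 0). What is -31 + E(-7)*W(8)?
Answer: -31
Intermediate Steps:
W(z) = 1/z
E(s) = 0 (E(s) = 6 - 6 = 0)
-31 + E(-7)*W(8) = -31 + 0/8 = -31 + 0*(⅛) = -31 + 0 = -31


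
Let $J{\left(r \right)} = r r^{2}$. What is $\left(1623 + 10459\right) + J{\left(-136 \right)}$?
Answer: $-2503374$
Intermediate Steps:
$J{\left(r \right)} = r^{3}$
$\left(1623 + 10459\right) + J{\left(-136 \right)} = \left(1623 + 10459\right) + \left(-136\right)^{3} = 12082 - 2515456 = -2503374$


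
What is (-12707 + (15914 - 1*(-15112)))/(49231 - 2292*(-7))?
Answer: 2617/9325 ≈ 0.28064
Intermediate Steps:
(-12707 + (15914 - 1*(-15112)))/(49231 - 2292*(-7)) = (-12707 + (15914 + 15112))/(49231 + 16044) = (-12707 + 31026)/65275 = 18319*(1/65275) = 2617/9325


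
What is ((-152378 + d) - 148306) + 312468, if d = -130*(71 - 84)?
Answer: 13474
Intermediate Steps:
d = 1690 (d = -130*(-13) = 1690)
((-152378 + d) - 148306) + 312468 = ((-152378 + 1690) - 148306) + 312468 = (-150688 - 148306) + 312468 = -298994 + 312468 = 13474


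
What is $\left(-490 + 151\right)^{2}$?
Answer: $114921$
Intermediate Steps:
$\left(-490 + 151\right)^{2} = \left(-339\right)^{2} = 114921$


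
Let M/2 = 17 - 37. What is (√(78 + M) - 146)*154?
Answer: -22484 + 154*√38 ≈ -21535.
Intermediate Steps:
M = -40 (M = 2*(17 - 37) = 2*(-20) = -40)
(√(78 + M) - 146)*154 = (√(78 - 40) - 146)*154 = (√38 - 146)*154 = (-146 + √38)*154 = -22484 + 154*√38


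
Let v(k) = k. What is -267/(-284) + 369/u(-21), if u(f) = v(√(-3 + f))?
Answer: 267/284 - 123*I*√6/4 ≈ 0.94014 - 75.322*I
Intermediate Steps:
u(f) = √(-3 + f)
-267/(-284) + 369/u(-21) = -267/(-284) + 369/(√(-3 - 21)) = -267*(-1/284) + 369/(√(-24)) = 267/284 + 369/((2*I*√6)) = 267/284 + 369*(-I*√6/12) = 267/284 - 123*I*√6/4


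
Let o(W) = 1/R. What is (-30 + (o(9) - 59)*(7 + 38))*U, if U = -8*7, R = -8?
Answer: 150675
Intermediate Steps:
U = -56
o(W) = -⅛ (o(W) = 1/(-8) = -⅛)
(-30 + (o(9) - 59)*(7 + 38))*U = (-30 + (-⅛ - 59)*(7 + 38))*(-56) = (-30 - 473/8*45)*(-56) = (-30 - 21285/8)*(-56) = -21525/8*(-56) = 150675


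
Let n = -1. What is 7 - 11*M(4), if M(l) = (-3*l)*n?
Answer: -125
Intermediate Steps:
M(l) = 3*l (M(l) = -3*l*(-1) = 3*l)
7 - 11*M(4) = 7 - 33*4 = 7 - 11*12 = 7 - 132 = -125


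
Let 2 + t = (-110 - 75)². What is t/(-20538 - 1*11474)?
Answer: -34223/32012 ≈ -1.0691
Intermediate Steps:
t = 34223 (t = -2 + (-110 - 75)² = -2 + (-185)² = -2 + 34225 = 34223)
t/(-20538 - 1*11474) = 34223/(-20538 - 1*11474) = 34223/(-20538 - 11474) = 34223/(-32012) = 34223*(-1/32012) = -34223/32012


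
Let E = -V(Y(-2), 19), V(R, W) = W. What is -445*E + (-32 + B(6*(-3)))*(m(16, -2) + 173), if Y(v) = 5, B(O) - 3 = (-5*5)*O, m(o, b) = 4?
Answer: 82972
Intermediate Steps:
B(O) = 3 - 25*O (B(O) = 3 + (-5*5)*O = 3 - 25*O)
E = -19 (E = -1*19 = -19)
-445*E + (-32 + B(6*(-3)))*(m(16, -2) + 173) = -445*(-19) + (-32 + (3 - 150*(-3)))*(4 + 173) = 8455 + (-32 + (3 - 25*(-18)))*177 = 8455 + (-32 + (3 + 450))*177 = 8455 + (-32 + 453)*177 = 8455 + 421*177 = 8455 + 74517 = 82972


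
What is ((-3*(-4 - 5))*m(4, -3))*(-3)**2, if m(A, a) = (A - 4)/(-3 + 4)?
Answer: 0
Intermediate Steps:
m(A, a) = -4 + A (m(A, a) = (-4 + A)/1 = (-4 + A)*1 = -4 + A)
((-3*(-4 - 5))*m(4, -3))*(-3)**2 = ((-3*(-4 - 5))*(-4 + 4))*(-3)**2 = (-3*(-9)*0)*9 = (27*0)*9 = 0*9 = 0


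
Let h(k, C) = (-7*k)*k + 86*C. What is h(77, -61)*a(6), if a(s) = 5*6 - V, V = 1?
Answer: -1355721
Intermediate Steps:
h(k, C) = -7*k² + 86*C
a(s) = 29 (a(s) = 5*6 - 1*1 = 30 - 1 = 29)
h(77, -61)*a(6) = (-7*77² + 86*(-61))*29 = (-7*5929 - 5246)*29 = (-41503 - 5246)*29 = -46749*29 = -1355721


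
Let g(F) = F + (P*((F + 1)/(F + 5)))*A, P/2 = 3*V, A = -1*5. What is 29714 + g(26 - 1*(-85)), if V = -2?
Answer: 866605/29 ≈ 29883.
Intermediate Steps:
A = -5
P = -12 (P = 2*(3*(-2)) = 2*(-6) = -12)
g(F) = F + 60*(1 + F)/(5 + F) (g(F) = F - 12*(F + 1)/(F + 5)*(-5) = F - 12*(1 + F)/(5 + F)*(-5) = F + 60*(1 + F)/(5 + F))
29714 + g(26 - 1*(-85)) = 29714 + (60 + (26 - 1*(-85))² + 65*(26 - 1*(-85)))/(5 + (26 - 1*(-85))) = 29714 + (60 + (26 + 85)² + 65*(26 + 85))/(5 + (26 + 85)) = 29714 + (60 + 111² + 65*111)/(5 + 111) = 29714 + (60 + 12321 + 7215)/116 = 29714 + (1/116)*19596 = 29714 + 4899/29 = 866605/29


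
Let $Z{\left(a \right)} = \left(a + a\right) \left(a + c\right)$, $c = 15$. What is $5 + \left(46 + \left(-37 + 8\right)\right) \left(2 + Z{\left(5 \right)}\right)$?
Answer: $3439$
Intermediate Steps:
$Z{\left(a \right)} = 2 a \left(15 + a\right)$ ($Z{\left(a \right)} = \left(a + a\right) \left(a + 15\right) = 2 a \left(15 + a\right)$)
$5 + \left(46 + \left(-37 + 8\right)\right) \left(2 + Z{\left(5 \right)}\right) = 5 + \left(46 + \left(-37 + 8\right)\right) \left(2 + 2 \cdot 5 \left(15 + 5\right)\right) = 5 + \left(46 - 29\right) \left(2 + 2 \cdot 5 \cdot 20\right) = 5 + 17 \left(2 + 200\right) = 5 + 17 \cdot 202 = 5 + 3434 = 3439$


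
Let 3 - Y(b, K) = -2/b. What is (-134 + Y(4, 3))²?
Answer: 68121/4 ≈ 17030.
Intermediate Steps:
Y(b, K) = 3 + 2/b (Y(b, K) = 3 - (-2)/b = 3 + 2/b)
(-134 + Y(4, 3))² = (-134 + (3 + 2/4))² = (-134 + (3 + 2*(¼)))² = (-134 + (3 + ½))² = (-134 + 7/2)² = (-261/2)² = 68121/4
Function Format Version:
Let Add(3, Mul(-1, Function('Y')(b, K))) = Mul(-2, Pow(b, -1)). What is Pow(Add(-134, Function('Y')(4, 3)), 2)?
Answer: Rational(68121, 4) ≈ 17030.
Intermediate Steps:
Function('Y')(b, K) = Add(3, Mul(2, Pow(b, -1))) (Function('Y')(b, K) = Add(3, Mul(-1, Mul(-2, Pow(b, -1)))) = Add(3, Mul(2, Pow(b, -1))))
Pow(Add(-134, Function('Y')(4, 3)), 2) = Pow(Add(-134, Add(3, Mul(2, Pow(4, -1)))), 2) = Pow(Add(-134, Add(3, Mul(2, Rational(1, 4)))), 2) = Pow(Add(-134, Add(3, Rational(1, 2))), 2) = Pow(Add(-134, Rational(7, 2)), 2) = Pow(Rational(-261, 2), 2) = Rational(68121, 4)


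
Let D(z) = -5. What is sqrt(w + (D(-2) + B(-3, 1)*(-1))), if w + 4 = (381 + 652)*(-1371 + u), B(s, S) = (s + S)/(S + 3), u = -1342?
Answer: 5*I*sqrt(448406)/2 ≈ 1674.1*I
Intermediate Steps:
B(s, S) = (S + s)/(3 + S)
w = -2802533 (w = -4 + (381 + 652)*(-1371 - 1342) = -4 + 1033*(-2713) = -4 - 2802529 = -2802533)
sqrt(w + (D(-2) + B(-3, 1)*(-1))) = sqrt(-2802533 + (-5 + ((1 - 3)/(3 + 1))*(-1))) = sqrt(-2802533 + (-5 + (-2/4)*(-1))) = sqrt(-2802533 + (-5 + ((1/4)*(-2))*(-1))) = sqrt(-2802533 + (-5 - 1/2*(-1))) = sqrt(-2802533 + (-5 + 1/2)) = sqrt(-2802533 - 9/2) = sqrt(-5605075/2) = 5*I*sqrt(448406)/2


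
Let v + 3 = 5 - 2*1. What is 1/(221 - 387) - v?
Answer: -1/166 ≈ -0.0060241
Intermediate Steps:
v = 0 (v = -3 + (5 - 2*1) = -3 + (5 - 2) = -3 + 3 = 0)
1/(221 - 387) - v = 1/(221 - 387) - 1*0 = 1/(-166) + 0 = -1/166 + 0 = -1/166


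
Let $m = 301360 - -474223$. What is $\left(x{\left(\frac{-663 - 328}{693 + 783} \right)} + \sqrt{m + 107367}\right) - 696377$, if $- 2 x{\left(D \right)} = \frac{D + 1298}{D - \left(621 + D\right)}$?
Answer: $- \frac{1276590830527}{1833192} + 5 \sqrt{35318} \approx -6.9544 \cdot 10^{5}$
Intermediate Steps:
$m = 775583$ ($m = 301360 + 474223 = 775583$)
$x{\left(D \right)} = \frac{649}{621} + \frac{D}{1242}$ ($x{\left(D \right)} = - \frac{\left(D + 1298\right) \frac{1}{D - \left(621 + D\right)}}{2} = - \frac{\left(1298 + D\right) \frac{1}{-621}}{2} = - \frac{\left(1298 + D\right) \left(- \frac{1}{621}\right)}{2} = - \frac{- \frac{1298}{621} - \frac{D}{621}}{2} = \frac{649}{621} + \frac{D}{1242}$)
$\left(x{\left(\frac{-663 - 328}{693 + 783} \right)} + \sqrt{m + 107367}\right) - 696377 = \left(\left(\frac{649}{621} + \frac{\left(-663 - 328\right) \frac{1}{693 + 783}}{1242}\right) + \sqrt{775583 + 107367}\right) - 696377 = \left(\left(\frac{649}{621} + \frac{\left(-991\right) \frac{1}{1476}}{1242}\right) + \sqrt{882950}\right) - 696377 = \left(\left(\frac{649}{621} + \frac{\left(-991\right) \frac{1}{1476}}{1242}\right) + 5 \sqrt{35318}\right) - 696377 = \left(\left(\frac{649}{621} + \frac{1}{1242} \left(- \frac{991}{1476}\right)\right) + 5 \sqrt{35318}\right) - 696377 = \left(\left(\frac{649}{621} - \frac{991}{1833192}\right) + 5 \sqrt{35318}\right) - 696377 = \left(\frac{1914857}{1833192} + 5 \sqrt{35318}\right) - 696377 = - \frac{1276590830527}{1833192} + 5 \sqrt{35318}$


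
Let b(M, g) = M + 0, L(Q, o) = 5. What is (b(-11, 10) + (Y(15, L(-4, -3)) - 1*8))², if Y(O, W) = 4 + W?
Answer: 100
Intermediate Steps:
b(M, g) = M
(b(-11, 10) + (Y(15, L(-4, -3)) - 1*8))² = (-11 + ((4 + 5) - 1*8))² = (-11 + (9 - 8))² = (-11 + 1)² = (-10)² = 100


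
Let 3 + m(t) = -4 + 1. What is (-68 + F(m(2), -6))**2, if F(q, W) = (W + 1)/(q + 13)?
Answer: 231361/49 ≈ 4721.7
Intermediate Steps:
m(t) = -6 (m(t) = -3 + (-4 + 1) = -3 - 3 = -6)
F(q, W) = (1 + W)/(13 + q)
(-68 + F(m(2), -6))**2 = (-68 + (1 - 6)/(13 - 6))**2 = (-68 - 5/7)**2 = (-481/7)**2 = 231361/49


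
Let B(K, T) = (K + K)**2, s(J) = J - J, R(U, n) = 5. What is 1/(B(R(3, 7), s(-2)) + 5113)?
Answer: 1/5213 ≈ 0.00019183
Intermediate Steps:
s(J) = 0
B(K, T) = 4*K**2 (B(K, T) = (2*K)**2 = 4*K**2)
1/(B(R(3, 7), s(-2)) + 5113) = 1/(4*5**2 + 5113) = 1/(4*25 + 5113) = 1/(100 + 5113) = 1/5213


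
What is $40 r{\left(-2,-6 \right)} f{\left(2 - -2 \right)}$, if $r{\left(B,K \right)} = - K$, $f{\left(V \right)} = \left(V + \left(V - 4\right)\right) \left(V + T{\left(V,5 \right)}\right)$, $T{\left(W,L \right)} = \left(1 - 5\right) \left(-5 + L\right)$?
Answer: $3840$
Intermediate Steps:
$T{\left(W,L \right)} = 20 - 4 L$ ($T{\left(W,L \right)} = - 4 \left(-5 + L\right) = 20 - 4 L$)
$f{\left(V \right)} = V \left(-4 + 2 V\right)$ ($f{\left(V \right)} = \left(V + \left(V - 4\right)\right) \left(V + \left(20 - 20\right)\right) = \left(V + \left(-4 + V\right)\right) \left(V + \left(20 - 20\right)\right) = \left(-4 + 2 V\right) \left(V + 0\right) = \left(-4 + 2 V\right) V = V \left(-4 + 2 V\right)$)
$40 r{\left(-2,-6 \right)} f{\left(2 - -2 \right)} = 40 \left(\left(-1\right) \left(-6\right)\right) 2 \left(2 - -2\right) \left(-2 + \left(2 - -2\right)\right) = 40 \cdot 6 \cdot 2 \left(2 + 2\right) \left(-2 + \left(2 + 2\right)\right) = 240 \cdot 2 \cdot 4 \left(-2 + 4\right) = 240 \cdot 2 \cdot 4 \cdot 2 = 240 \cdot 16 = 3840$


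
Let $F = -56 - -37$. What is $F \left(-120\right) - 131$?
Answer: $2149$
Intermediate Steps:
$F = -19$ ($F = -56 + 37 = -19$)
$F \left(-120\right) - 131 = \left(-19\right) \left(-120\right) - 131 = 2280 - 131 = 2149$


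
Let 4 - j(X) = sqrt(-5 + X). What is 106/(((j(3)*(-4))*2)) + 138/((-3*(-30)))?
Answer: -127/90 - 53*I*sqrt(2)/72 ≈ -1.4111 - 1.041*I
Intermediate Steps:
j(X) = 4 - sqrt(-5 + X)
106/(((j(3)*(-4))*2)) + 138/((-3*(-30))) = 106/((((4 - sqrt(-5 + 3))*(-4))*2)) + 138/((-3*(-30))) = 106/((((4 - sqrt(-2))*(-4))*2)) + 138/90 = 106/((((4 - I*sqrt(2))*(-4))*2)) + 138*(1/90) = 106/((((4 - I*sqrt(2))*(-4))*2)) + 23/15 = 106/(((-16 + 4*I*sqrt(2))*2)) + 23/15 = 106/(-32 + 8*I*sqrt(2)) + 23/15 = 23/15 + 106/(-32 + 8*I*sqrt(2))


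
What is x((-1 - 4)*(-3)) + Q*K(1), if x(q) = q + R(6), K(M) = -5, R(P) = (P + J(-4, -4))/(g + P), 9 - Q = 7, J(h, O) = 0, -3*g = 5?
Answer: 83/13 ≈ 6.3846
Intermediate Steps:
g = -5/3 (g = -⅓*5 = -5/3 ≈ -1.6667)
Q = 2 (Q = 9 - 1*7 = 9 - 7 = 2)
R(P) = P/(-5/3 + P) (R(P) = (P + 0)/(-5/3 + P) = P/(-5/3 + P))
x(q) = 18/13 + q (x(q) = q + 3*6/(-5 + 3*6) = q + 3*6/(-5 + 18) = q + 3*6/13 = q + 3*6*(1/13) = q + 18/13 = 18/13 + q)
x((-1 - 4)*(-3)) + Q*K(1) = (18/13 + (-1 - 4)*(-3)) + 2*(-5) = (18/13 - 5*(-3)) - 10 = (18/13 + 15) - 10 = 213/13 - 10 = 83/13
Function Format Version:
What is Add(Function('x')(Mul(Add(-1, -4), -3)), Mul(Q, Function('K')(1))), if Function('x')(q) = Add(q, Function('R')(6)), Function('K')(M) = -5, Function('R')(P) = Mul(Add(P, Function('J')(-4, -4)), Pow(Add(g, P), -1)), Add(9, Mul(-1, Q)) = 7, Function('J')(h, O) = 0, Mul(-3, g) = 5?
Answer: Rational(83, 13) ≈ 6.3846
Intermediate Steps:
g = Rational(-5, 3) (g = Mul(Rational(-1, 3), 5) = Rational(-5, 3) ≈ -1.6667)
Q = 2 (Q = Add(9, Mul(-1, 7)) = Add(9, -7) = 2)
Function('R')(P) = Mul(P, Pow(Add(Rational(-5, 3), P), -1)) (Function('R')(P) = Mul(Add(P, 0), Pow(Add(Rational(-5, 3), P), -1)) = Mul(P, Pow(Add(Rational(-5, 3), P), -1)))
Function('x')(q) = Add(Rational(18, 13), q) (Function('x')(q) = Add(q, Mul(3, 6, Pow(Add(-5, Mul(3, 6)), -1))) = Add(q, Mul(3, 6, Pow(Add(-5, 18), -1))) = Add(q, Mul(3, 6, Pow(13, -1))) = Add(q, Mul(3, 6, Rational(1, 13))) = Add(q, Rational(18, 13)) = Add(Rational(18, 13), q))
Add(Function('x')(Mul(Add(-1, -4), -3)), Mul(Q, Function('K')(1))) = Add(Add(Rational(18, 13), Mul(Add(-1, -4), -3)), Mul(2, -5)) = Add(Add(Rational(18, 13), Mul(-5, -3)), -10) = Add(Add(Rational(18, 13), 15), -10) = Add(Rational(213, 13), -10) = Rational(83, 13)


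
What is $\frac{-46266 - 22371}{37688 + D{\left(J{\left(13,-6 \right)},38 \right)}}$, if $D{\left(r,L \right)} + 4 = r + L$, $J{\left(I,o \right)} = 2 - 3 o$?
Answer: $- \frac{411}{226} \approx -1.8186$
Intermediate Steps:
$D{\left(r,L \right)} = -4 + L + r$ ($D{\left(r,L \right)} = -4 + \left(r + L\right) = -4 + \left(L + r\right) = -4 + L + r$)
$\frac{-46266 - 22371}{37688 + D{\left(J{\left(13,-6 \right)},38 \right)}} = \frac{-46266 - 22371}{37688 + \left(-4 + 38 + \left(2 - -18\right)\right)} = - \frac{68637}{37688 + \left(-4 + 38 + \left(2 + 18\right)\right)} = - \frac{68637}{37688 + \left(-4 + 38 + 20\right)} = - \frac{68637}{37688 + 54} = - \frac{68637}{37742} = \left(-68637\right) \frac{1}{37742} = - \frac{411}{226}$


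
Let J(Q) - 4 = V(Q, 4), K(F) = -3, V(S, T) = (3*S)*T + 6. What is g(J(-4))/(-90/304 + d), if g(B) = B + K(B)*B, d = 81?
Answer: 11552/12267 ≈ 0.94171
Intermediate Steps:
V(S, T) = 6 + 3*S*T (V(S, T) = 3*S*T + 6 = 6 + 3*S*T)
J(Q) = 10 + 12*Q (J(Q) = 4 + (6 + 3*Q*4) = 4 + (6 + 12*Q) = 10 + 12*Q)
g(B) = -2*B (g(B) = B - 3*B = -2*B)
g(J(-4))/(-90/304 + d) = (-2*(10 + 12*(-4)))/(-90/304 + 81) = (-2*(10 - 48))/(-90*1/304 + 81) = (-2*(-38))/(-45/152 + 81) = 76/(12267/152) = (152/12267)*76 = 11552/12267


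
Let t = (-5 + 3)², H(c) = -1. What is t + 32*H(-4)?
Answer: -28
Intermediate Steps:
t = 4 (t = (-2)² = 4)
t + 32*H(-4) = 4 + 32*(-1) = 4 - 32 = -28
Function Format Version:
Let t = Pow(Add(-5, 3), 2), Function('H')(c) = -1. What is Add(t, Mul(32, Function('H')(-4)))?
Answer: -28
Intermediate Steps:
t = 4 (t = Pow(-2, 2) = 4)
Add(t, Mul(32, Function('H')(-4))) = Add(4, Mul(32, -1)) = Add(4, -32) = -28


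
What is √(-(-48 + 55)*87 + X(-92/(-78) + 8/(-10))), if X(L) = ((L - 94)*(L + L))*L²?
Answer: I*√895349019313/38025 ≈ 24.884*I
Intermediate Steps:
X(L) = 2*L³*(-94 + L) (X(L) = ((-94 + L)*(2*L))*L² = (2*L*(-94 + L))*L² = 2*L³*(-94 + L))
√(-(-48 + 55)*87 + X(-92/(-78) + 8/(-10))) = √(-(-48 + 55)*87 + 2*(-92/(-78) + 8/(-10))³*(-94 + (-92/(-78) + 8/(-10)))) = √(-7*87 + 2*(-92*(-1/78) + 8*(-⅒))³*(-94 + (-92*(-1/78) + 8*(-⅒)))) = √(-1*609 + 2*(46/39 - ⅘)³*(-94 + (46/39 - ⅘))) = √(-609 + 2*(74/195)³*(-94 + 74/195)) = √(-609 + 2*(405224/7414875)*(-18256/195)) = √(-609 - 14795538688/1445900625) = √(-895349019313/1445900625) = I*√895349019313/38025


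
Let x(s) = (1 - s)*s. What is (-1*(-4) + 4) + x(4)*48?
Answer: -568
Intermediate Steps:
x(s) = s*(1 - s)
(-1*(-4) + 4) + x(4)*48 = (-1*(-4) + 4) + (4*(1 - 1*4))*48 = (4 + 4) + (4*(1 - 4))*48 = 8 + (4*(-3))*48 = 8 - 12*48 = 8 - 576 = -568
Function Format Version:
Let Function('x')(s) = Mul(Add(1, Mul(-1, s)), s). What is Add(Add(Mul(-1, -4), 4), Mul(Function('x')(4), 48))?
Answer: -568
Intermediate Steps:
Function('x')(s) = Mul(s, Add(1, Mul(-1, s)))
Add(Add(Mul(-1, -4), 4), Mul(Function('x')(4), 48)) = Add(Add(Mul(-1, -4), 4), Mul(Mul(4, Add(1, Mul(-1, 4))), 48)) = Add(Add(4, 4), Mul(Mul(4, Add(1, -4)), 48)) = Add(8, Mul(Mul(4, -3), 48)) = Add(8, Mul(-12, 48)) = Add(8, -576) = -568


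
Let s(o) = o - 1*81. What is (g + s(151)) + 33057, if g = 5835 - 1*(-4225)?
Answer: 43187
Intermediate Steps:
g = 10060 (g = 5835 + 4225 = 10060)
s(o) = -81 + o (s(o) = o - 81 = -81 + o)
(g + s(151)) + 33057 = (10060 + (-81 + 151)) + 33057 = (10060 + 70) + 33057 = 10130 + 33057 = 43187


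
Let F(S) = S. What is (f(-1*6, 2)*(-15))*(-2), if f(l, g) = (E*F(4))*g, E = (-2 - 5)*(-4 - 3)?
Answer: 11760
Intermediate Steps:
E = 49 (E = -7*(-7) = 49)
f(l, g) = 196*g (f(l, g) = (49*4)*g = 196*g)
(f(-1*6, 2)*(-15))*(-2) = ((196*2)*(-15))*(-2) = (392*(-15))*(-2) = -5880*(-2) = 11760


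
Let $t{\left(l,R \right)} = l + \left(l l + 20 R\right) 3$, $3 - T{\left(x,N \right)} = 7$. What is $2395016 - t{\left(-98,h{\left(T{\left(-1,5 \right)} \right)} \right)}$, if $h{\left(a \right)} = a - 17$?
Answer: $2367562$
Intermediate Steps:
$T{\left(x,N \right)} = -4$ ($T{\left(x,N \right)} = 3 - 7 = -4$)
$h{\left(a \right)} = -17 + a$
$t{\left(l,R \right)} = l + 3 l^{2} + 60 R$ ($t{\left(l,R \right)} = l + \left(l^{2} + 20 R\right) 3 = l + \left(3 l^{2} + 60 R\right) = l + 3 l^{2} + 60 R$)
$2395016 - t{\left(-98,h{\left(T{\left(-1,5 \right)} \right)} \right)} = 2395016 - \left(-98 + 3 \left(-98\right)^{2} + 60 \left(-17 - 4\right)\right) = 2395016 - \left(-98 + 3 \cdot 9604 + 60 \left(-21\right)\right) = 2395016 - \left(-98 + 28812 - 1260\right) = 2395016 - 27454 = 2367562$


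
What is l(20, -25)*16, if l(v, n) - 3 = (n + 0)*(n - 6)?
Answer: 12448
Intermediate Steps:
l(v, n) = 3 + n*(-6 + n) (l(v, n) = 3 + (n + 0)*(n - 6) = 3 + n*(-6 + n))
l(20, -25)*16 = (3 + (-25)**2 - 6*(-25))*16 = (3 + 625 + 150)*16 = 778*16 = 12448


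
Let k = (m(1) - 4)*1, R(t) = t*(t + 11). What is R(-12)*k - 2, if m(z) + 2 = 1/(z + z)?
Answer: -68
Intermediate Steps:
R(t) = t*(11 + t)
m(z) = -2 + 1/(2*z) (m(z) = -2 + 1/(z + z) = -2 + 1/(2*z))
k = -11/2 (k = ((-2 + (½)/1) - 4)*1 = ((-2 + (½)*1) - 4)*1 = ((-2 + ½) - 4)*1 = (-3/2 - 4)*1 = -11/2*1 = -11/2 ≈ -5.5000)
R(-12)*k - 2 = -12*(11 - 12)*(-11/2) - 2 = -12*(-1)*(-11/2) - 2 = 12*(-11/2) - 2 = -66 - 2 = -68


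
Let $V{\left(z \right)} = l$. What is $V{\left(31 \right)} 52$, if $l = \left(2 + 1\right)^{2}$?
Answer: $468$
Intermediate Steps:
$l = 9$ ($l = 3^{2} = 9$)
$V{\left(z \right)} = 9$
$V{\left(31 \right)} 52 = 9 \cdot 52 = 468$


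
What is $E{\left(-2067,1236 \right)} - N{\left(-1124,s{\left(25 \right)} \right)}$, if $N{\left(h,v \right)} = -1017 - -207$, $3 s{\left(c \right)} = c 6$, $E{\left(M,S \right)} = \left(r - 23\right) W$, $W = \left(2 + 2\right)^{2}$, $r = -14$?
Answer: $218$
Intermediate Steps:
$W = 16$ ($W = 4^{2} = 16$)
$E{\left(M,S \right)} = -592$ ($E{\left(M,S \right)} = \left(-14 - 23\right) 16 = \left(-37\right) 16 = -592$)
$s{\left(c \right)} = 2 c$ ($s{\left(c \right)} = \frac{c 6}{3} = \frac{6 c}{3} = 2 c$)
$N{\left(h,v \right)} = -810$ ($N{\left(h,v \right)} = -1017 + 207 = -810$)
$E{\left(-2067,1236 \right)} - N{\left(-1124,s{\left(25 \right)} \right)} = -592 - -810 = -592 + 810 = 218$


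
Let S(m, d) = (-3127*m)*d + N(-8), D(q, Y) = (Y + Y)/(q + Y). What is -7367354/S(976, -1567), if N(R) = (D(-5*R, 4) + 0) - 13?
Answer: -81040894/52606496483 ≈ -0.0015405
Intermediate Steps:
D(q, Y) = 2*Y/(Y + q) (D(q, Y) = (2*Y)/(Y + q) = 2*Y/(Y + q))
N(R) = -13 + 8/(4 - 5*R) (N(R) = (2*4/(4 - 5*R) + 0) - 13 = (8/(4 - 5*R) + 0) - 13 = 8/(4 - 5*R) - 13 = -13 + 8/(4 - 5*R))
S(m, d) = -141/11 - 3127*d*m (S(m, d) = (-3127*m)*d + (44 - 65*(-8))/(-4 + 5*(-8)) = -3127*d*m + (44 + 520)/(-4 - 40) = -3127*d*m + 564/(-44) = -3127*d*m - 1/44*564 = -3127*d*m - 141/11 = -141/11 - 3127*d*m)
-7367354/S(976, -1567) = -7367354/(-141/11 - 3127*(-1567)*976) = -7367354/(-141/11 + 4782408784) = -7367354/52606496483/11 = -7367354*11/52606496483 = -81040894/52606496483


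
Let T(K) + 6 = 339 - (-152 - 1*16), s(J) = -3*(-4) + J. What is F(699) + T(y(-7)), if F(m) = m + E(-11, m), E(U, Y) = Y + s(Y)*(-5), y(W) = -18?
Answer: -1656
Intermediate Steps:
s(J) = 12 + J
E(U, Y) = -60 - 4*Y (E(U, Y) = Y + (12 + Y)*(-5) = Y + (-60 - 5*Y) = -60 - 4*Y)
F(m) = -60 - 3*m (F(m) = m + (-60 - 4*m) = -60 - 3*m)
T(K) = 501 (T(K) = -6 + (339 - (-152 - 1*16)) = -6 + (339 - (-152 - 16)) = -6 + (339 - 1*(-168)) = -6 + (339 + 168) = -6 + 507 = 501)
F(699) + T(y(-7)) = (-60 - 3*699) + 501 = (-60 - 2097) + 501 = -2157 + 501 = -1656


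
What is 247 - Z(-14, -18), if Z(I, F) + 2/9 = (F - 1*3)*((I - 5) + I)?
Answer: -4012/9 ≈ -445.78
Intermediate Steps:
Z(I, F) = -2/9 + (-5 + 2*I)*(-3 + F) (Z(I, F) = -2/9 + (F - 1*3)*((I - 5) + I) = -2/9 + (F - 3)*((-5 + I) + I) = -2/9 + (-3 + F)*(-5 + 2*I) = -2/9 + (-5 + 2*I)*(-3 + F))
247 - Z(-14, -18) = 247 - (133/9 - 6*(-14) - 5*(-18) + 2*(-18)*(-14)) = 247 - (133/9 + 84 + 90 + 504) = 247 - 1*6235/9 = 247 - 6235/9 = -4012/9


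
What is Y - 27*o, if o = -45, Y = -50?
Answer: 1165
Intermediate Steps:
Y - 27*o = -50 - 27*(-45) = -50 + 1215 = 1165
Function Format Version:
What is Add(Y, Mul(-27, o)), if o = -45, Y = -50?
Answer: 1165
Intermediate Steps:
Add(Y, Mul(-27, o)) = Add(-50, Mul(-27, -45)) = Add(-50, 1215) = 1165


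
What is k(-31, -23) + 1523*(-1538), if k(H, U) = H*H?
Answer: -2341413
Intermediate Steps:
k(H, U) = H²
k(-31, -23) + 1523*(-1538) = (-31)² + 1523*(-1538) = 961 - 2342374 = -2341413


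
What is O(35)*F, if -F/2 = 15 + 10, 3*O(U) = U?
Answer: -1750/3 ≈ -583.33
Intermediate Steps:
O(U) = U/3
F = -50 (F = -2*(15 + 10) = -2*25 = -50)
O(35)*F = ((⅓)*35)*(-50) = (35/3)*(-50) = -1750/3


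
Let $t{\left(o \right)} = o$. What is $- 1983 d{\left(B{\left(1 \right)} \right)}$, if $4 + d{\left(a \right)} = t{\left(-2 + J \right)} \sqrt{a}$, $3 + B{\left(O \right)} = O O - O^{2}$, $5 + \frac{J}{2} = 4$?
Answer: $7932 + 7932 i \sqrt{3} \approx 7932.0 + 13739.0 i$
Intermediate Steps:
$J = -2$ ($J = -10 + 2 \cdot 4 = -10 + 8 = -2$)
$B{\left(O \right)} = -3$ ($B{\left(O \right)} = -3 - \left(O^{2} - O O\right) = -3 + \left(O^{2} - O^{2}\right) = -3 + 0 = -3$)
$d{\left(a \right)} = -4 - 4 \sqrt{a}$ ($d{\left(a \right)} = -4 + \left(-2 - 2\right) \sqrt{a} = -4 - 4 \sqrt{a}$)
$- 1983 d{\left(B{\left(1 \right)} \right)} = - 1983 \left(-4 - 4 \sqrt{-3}\right) = - 1983 \left(-4 - 4 i \sqrt{3}\right) = 7932 + 7932 i \sqrt{3}$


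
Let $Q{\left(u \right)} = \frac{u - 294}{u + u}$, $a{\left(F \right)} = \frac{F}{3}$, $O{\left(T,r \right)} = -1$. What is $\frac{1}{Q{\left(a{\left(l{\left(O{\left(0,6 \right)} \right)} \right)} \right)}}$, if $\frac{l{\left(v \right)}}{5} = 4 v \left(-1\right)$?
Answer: $- \frac{20}{431} \approx -0.046404$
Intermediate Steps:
$l{\left(v \right)} = - 20 v$ ($l{\left(v \right)} = 5 \cdot 4 v \left(-1\right) = 5 \left(- 4 v\right) = - 20 v$)
$a{\left(F \right)} = \frac{F}{3}$ ($a{\left(F \right)} = F \frac{1}{3} = \frac{F}{3}$)
$Q{\left(u \right)} = \frac{-294 + u}{2 u}$
$\frac{1}{Q{\left(a{\left(l{\left(O{\left(0,6 \right)} \right)} \right)} \right)}} = \frac{1}{\frac{1}{2} \frac{1}{\frac{1}{3} \left(\left(-20\right) \left(-1\right)\right)} \left(-294 + \frac{\left(-20\right) \left(-1\right)}{3}\right)} = \frac{1}{\frac{1}{2} \frac{1}{\frac{1}{3} \cdot 20} \left(-294 + \frac{1}{3} \cdot 20\right)} = \frac{1}{\frac{1}{2} \frac{1}{\frac{20}{3}} \left(-294 + \frac{20}{3}\right)} = \frac{1}{\frac{1}{2} \cdot \frac{3}{20} \left(- \frac{862}{3}\right)} = \frac{1}{- \frac{431}{20}} = - \frac{20}{431}$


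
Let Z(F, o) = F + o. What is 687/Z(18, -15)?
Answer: 229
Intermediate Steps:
687/Z(18, -15) = 687/(18 - 15) = 687/3 = 687*(1/3) = 229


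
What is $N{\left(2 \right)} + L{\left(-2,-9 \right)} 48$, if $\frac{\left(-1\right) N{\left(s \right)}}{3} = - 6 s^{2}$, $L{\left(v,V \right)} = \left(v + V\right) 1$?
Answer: $-456$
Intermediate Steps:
$L{\left(v,V \right)} = V + v$ ($L{\left(v,V \right)} = \left(V + v\right) 1 = V + v$)
$N{\left(s \right)} = 18 s^{2}$ ($N{\left(s \right)} = - 3 \left(- 6 s^{2}\right) = 18 s^{2}$)
$N{\left(2 \right)} + L{\left(-2,-9 \right)} 48 = 18 \cdot 2^{2} + \left(-9 - 2\right) 48 = 18 \cdot 4 - 528 = 72 - 528 = -456$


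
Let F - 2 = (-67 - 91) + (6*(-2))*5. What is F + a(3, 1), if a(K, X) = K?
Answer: -213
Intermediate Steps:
F = -216 (F = 2 + ((-67 - 91) + (6*(-2))*5) = 2 + (-158 - 12*5) = 2 + (-158 - 60) = 2 - 218 = -216)
F + a(3, 1) = -216 + 3 = -213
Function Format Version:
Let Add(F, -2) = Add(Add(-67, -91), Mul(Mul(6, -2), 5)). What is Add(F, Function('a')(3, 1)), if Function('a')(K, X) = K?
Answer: -213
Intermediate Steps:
F = -216 (F = Add(2, Add(Add(-67, -91), Mul(Mul(6, -2), 5))) = Add(2, Add(-158, Mul(-12, 5))) = Add(2, Add(-158, -60)) = Add(2, -218) = -216)
Add(F, Function('a')(3, 1)) = Add(-216, 3) = -213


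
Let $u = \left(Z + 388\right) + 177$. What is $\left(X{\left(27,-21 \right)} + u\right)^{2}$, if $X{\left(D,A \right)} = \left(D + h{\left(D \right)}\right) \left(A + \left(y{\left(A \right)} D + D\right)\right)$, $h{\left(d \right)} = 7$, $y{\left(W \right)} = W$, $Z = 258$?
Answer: $333099001$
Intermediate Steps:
$u = 823$ ($u = \left(258 + 388\right) + 177 = 646 + 177 = 823$)
$X{\left(D,A \right)} = \left(7 + D\right) \left(A + D + A D\right)$ ($X{\left(D,A \right)} = \left(D + 7\right) \left(A + \left(A D + D\right)\right) = \left(7 + D\right) \left(A + \left(D + A D\right)\right) = \left(7 + D\right) \left(A + D + A D\right)$)
$\left(X{\left(27,-21 \right)} + u\right)^{2} = \left(\left(27^{2} + 7 \left(-21\right) + 7 \cdot 27 - 21 \cdot 27^{2} + 8 \left(-21\right) 27\right) + 823\right)^{2} = \left(\left(729 - 147 + 189 - 15309 - 4536\right) + 823\right)^{2} = \left(-19074 + 823\right)^{2} = \left(-18251\right)^{2} = 333099001$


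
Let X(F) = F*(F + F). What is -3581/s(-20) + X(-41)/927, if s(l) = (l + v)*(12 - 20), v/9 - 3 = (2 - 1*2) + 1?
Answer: 3749923/118656 ≈ 31.603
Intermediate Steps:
v = 36 (v = 27 + 9*((2 - 1*2) + 1) = 27 + 9*((2 - 2) + 1) = 27 + 9*(0 + 1) = 27 + 9*1 = 27 + 9 = 36)
X(F) = 2*F² (X(F) = F*(2*F) = 2*F²)
s(l) = -288 - 8*l (s(l) = (l + 36)*(12 - 20) = (36 + l)*(-8) = -288 - 8*l)
-3581/s(-20) + X(-41)/927 = -3581/(-288 - 8*(-20)) + (2*(-41)²)/927 = -3581/(-288 + 160) + (2*1681)*(1/927) = -3581/(-128) + 3362*(1/927) = -3581*(-1/128) + 3362/927 = 3581/128 + 3362/927 = 3749923/118656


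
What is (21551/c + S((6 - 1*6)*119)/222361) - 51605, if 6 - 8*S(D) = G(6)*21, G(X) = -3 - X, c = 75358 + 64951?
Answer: -12880259819633617/249593996392 ≈ -51605.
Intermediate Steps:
c = 140309
S(D) = 195/8 (S(D) = ¾ - (-3 - 1*6)*21/8 = ¾ - (-3 - 6)*21/8 = ¾ - (-9)*21/8 = ¾ - ⅛*(-189) = ¾ + 189/8 = 195/8)
(21551/c + S((6 - 1*6)*119)/222361) - 51605 = (21551/140309 + (195/8)/222361) - 51605 = (21551*(1/140309) + (195/8)*(1/222361)) - 51605 = (21551/140309 + 195/1778888) - 51605 = 38364175543/249593996392 - 51605 = -12880259819633617/249593996392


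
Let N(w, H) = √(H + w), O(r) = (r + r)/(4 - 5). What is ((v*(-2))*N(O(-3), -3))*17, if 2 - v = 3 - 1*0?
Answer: 34*√3 ≈ 58.890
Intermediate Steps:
O(r) = -2*r (O(r) = (2*r)/(-1) = (2*r)*(-1) = -2*r)
v = -1 (v = 2 - (3 - 1*0) = 2 - (3 + 0) = 2 - 1*3 = 2 - 3 = -1)
((v*(-2))*N(O(-3), -3))*17 = ((-1*(-2))*√(-3 - 2*(-3)))*17 = (2*√(-3 + 6))*17 = (2*√3)*17 = 34*√3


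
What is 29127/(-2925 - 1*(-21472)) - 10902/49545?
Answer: 413632607/306303705 ≈ 1.3504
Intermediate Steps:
29127/(-2925 - 1*(-21472)) - 10902/49545 = 29127/(-2925 + 21472) - 10902*1/49545 = 29127/18547 - 3634/16515 = 413632607/306303705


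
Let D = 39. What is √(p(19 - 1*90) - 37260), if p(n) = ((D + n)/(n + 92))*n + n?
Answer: I*√16415259/21 ≈ 192.93*I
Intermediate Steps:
p(n) = n + n*(39 + n)/(92 + n) (p(n) = ((39 + n)/(n + 92))*n + n = ((39 + n)/(92 + n))*n + n = n*(39 + n)/(92 + n) + n = n + n*(39 + n)/(92 + n))
√(p(19 - 1*90) - 37260) = √((19 - 1*90)*(131 + 2*(19 - 1*90))/(92 + (19 - 1*90)) - 37260) = √((19 - 90)*(131 + 2*(19 - 90))/(92 + (19 - 90)) - 37260) = √(-71*(131 + 2*(-71))/(92 - 71) - 37260) = √(-71*(131 - 142)/21 - 37260) = √(-71*1/21*(-11) - 37260) = √(781/21 - 37260) = √(-781679/21) = I*√16415259/21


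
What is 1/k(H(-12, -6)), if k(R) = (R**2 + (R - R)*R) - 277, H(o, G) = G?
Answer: -1/241 ≈ -0.0041494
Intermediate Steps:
k(R) = -277 + R**2 (k(R) = (R**2 + 0*R) - 277 = (R**2 + 0) - 277 = R**2 - 277 = -277 + R**2)
1/k(H(-12, -6)) = 1/(-277 + (-6)**2) = 1/(-277 + 36) = 1/(-241) = -1/241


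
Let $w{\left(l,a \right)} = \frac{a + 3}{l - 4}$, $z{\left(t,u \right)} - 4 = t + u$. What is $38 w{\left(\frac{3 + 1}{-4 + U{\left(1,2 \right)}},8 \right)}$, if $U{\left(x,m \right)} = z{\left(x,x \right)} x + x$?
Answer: $- \frac{627}{4} \approx -156.75$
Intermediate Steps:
$z{\left(t,u \right)} = 4 + t + u$ ($z{\left(t,u \right)} = 4 + \left(t + u\right) = 4 + t + u$)
$U{\left(x,m \right)} = x + x \left(4 + 2 x\right)$ ($U{\left(x,m \right)} = \left(4 + x + x\right) x + x = \left(4 + 2 x\right) x + x = x \left(4 + 2 x\right) + x = x + x \left(4 + 2 x\right)$)
$w{\left(l,a \right)} = \frac{3 + a}{-4 + l}$
$38 w{\left(\frac{3 + 1}{-4 + U{\left(1,2 \right)}},8 \right)} = 38 \frac{3 + 8}{-4 + \frac{3 + 1}{-4 + 1 \left(5 + 2 \cdot 1\right)}} = 38 \frac{1}{-4 + \frac{4}{-4 + 1 \left(5 + 2\right)}} 11 = 38 \frac{1}{-4 + \frac{4}{-4 + 1 \cdot 7}} \cdot 11 = 38 \frac{1}{-4 + \frac{4}{-4 + 7}} \cdot 11 = 38 \frac{1}{-4 + \frac{4}{3}} \cdot 11 = 38 \frac{1}{- \frac{8}{3}} \cdot 11 = 38 \left(\left(- \frac{3}{8}\right) 11\right) = 38 \left(- \frac{33}{8}\right) = - \frac{627}{4}$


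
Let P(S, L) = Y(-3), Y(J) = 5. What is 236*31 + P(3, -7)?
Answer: 7321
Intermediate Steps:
P(S, L) = 5
236*31 + P(3, -7) = 236*31 + 5 = 7316 + 5 = 7321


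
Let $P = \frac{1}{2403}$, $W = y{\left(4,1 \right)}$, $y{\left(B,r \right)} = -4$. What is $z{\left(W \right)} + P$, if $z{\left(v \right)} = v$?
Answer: $- \frac{9611}{2403} \approx -3.9996$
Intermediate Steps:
$W = -4$
$P = \frac{1}{2403} \approx 0.00041615$
$z{\left(W \right)} + P = -4 + \frac{1}{2403} = - \frac{9611}{2403}$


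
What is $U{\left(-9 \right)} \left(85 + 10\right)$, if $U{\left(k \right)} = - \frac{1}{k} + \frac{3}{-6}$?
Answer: $- \frac{665}{18} \approx -36.944$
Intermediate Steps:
$U{\left(k \right)} = - \frac{1}{2} - \frac{1}{k}$ ($U{\left(k \right)} = - \frac{1}{k} + 3 \left(- \frac{1}{6}\right) = - \frac{1}{k} - \frac{1}{2} = - \frac{1}{2} - \frac{1}{k}$)
$U{\left(-9 \right)} \left(85 + 10\right) = \frac{-2 - -9}{2 \left(-9\right)} \left(85 + 10\right) = \frac{1}{2} \left(- \frac{1}{9}\right) \left(-2 + 9\right) 95 = \frac{1}{2} \left(- \frac{1}{9}\right) 7 \cdot 95 = \left(- \frac{7}{18}\right) 95 = - \frac{665}{18}$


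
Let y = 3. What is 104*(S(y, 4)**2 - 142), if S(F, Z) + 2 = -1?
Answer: -13832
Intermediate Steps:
S(F, Z) = -3 (S(F, Z) = -2 - 1 = -3)
104*(S(y, 4)**2 - 142) = 104*((-3)**2 - 142) = 104*(9 - 142) = 104*(-133) = -13832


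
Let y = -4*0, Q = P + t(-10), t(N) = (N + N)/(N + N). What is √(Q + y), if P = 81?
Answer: √82 ≈ 9.0554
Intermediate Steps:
t(N) = 1 (t(N) = (2*N)/((2*N)) = (2*N)*(1/(2*N)) = 1)
Q = 82 (Q = 81 + 1 = 82)
y = 0
√(Q + y) = √(82 + 0) = √82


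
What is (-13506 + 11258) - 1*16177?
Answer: -18425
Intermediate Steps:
(-13506 + 11258) - 1*16177 = -2248 - 16177 = -18425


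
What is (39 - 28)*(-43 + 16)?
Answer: -297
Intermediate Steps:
(39 - 28)*(-43 + 16) = 11*(-27) = -297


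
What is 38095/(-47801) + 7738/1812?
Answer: 150427999/43307706 ≈ 3.4735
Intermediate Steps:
38095/(-47801) + 7738/1812 = 38095*(-1/47801) + 7738*(1/1812) = -38095/47801 + 3869/906 = 150427999/43307706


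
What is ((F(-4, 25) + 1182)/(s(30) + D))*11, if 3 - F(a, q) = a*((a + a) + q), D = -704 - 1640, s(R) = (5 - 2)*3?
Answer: -13783/2335 ≈ -5.9028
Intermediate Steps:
s(R) = 9 (s(R) = 3*3 = 9)
D = -2344
F(a, q) = 3 - a*(q + 2*a) (F(a, q) = 3 - a*((a + a) + q) = 3 - a*(2*a + q) = 3 - a*(q + 2*a))
((F(-4, 25) + 1182)/(s(30) + D))*11 = (((3 - 2*(-4)² - 1*(-4)*25) + 1182)/(9 - 2344))*11 = (((3 - 2*16 + 100) + 1182)/(-2335))*11 = (((3 - 32 + 100) + 1182)*(-1/2335))*11 = ((71 + 1182)*(-1/2335))*11 = (1253*(-1/2335))*11 = -1253/2335*11 = -13783/2335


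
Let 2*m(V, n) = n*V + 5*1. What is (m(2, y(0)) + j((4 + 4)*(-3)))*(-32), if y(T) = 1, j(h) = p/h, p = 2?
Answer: -328/3 ≈ -109.33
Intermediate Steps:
j(h) = 2/h
m(V, n) = 5/2 + V*n/2 (m(V, n) = (n*V + 5*1)/2 = (V*n + 5)/2 = (5 + V*n)/2 = 5/2 + V*n/2)
(m(2, y(0)) + j((4 + 4)*(-3)))*(-32) = ((5/2 + (½)*2*1) + 2/(((4 + 4)*(-3))))*(-32) = ((5/2 + 1) + 2/((8*(-3))))*(-32) = (7/2 + 2/(-24))*(-32) = (7/2 + 2*(-1/24))*(-32) = (7/2 - 1/12)*(-32) = (41/12)*(-32) = -328/3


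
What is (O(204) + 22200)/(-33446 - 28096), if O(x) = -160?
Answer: -11020/30771 ≈ -0.35813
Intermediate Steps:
(O(204) + 22200)/(-33446 - 28096) = (-160 + 22200)/(-33446 - 28096) = 22040/(-61542) = 22040*(-1/61542) = -11020/30771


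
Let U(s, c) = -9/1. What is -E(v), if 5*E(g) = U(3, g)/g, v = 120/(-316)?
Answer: -237/50 ≈ -4.7400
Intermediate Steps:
U(s, c) = -9 (U(s, c) = -9*1 = -9)
v = -30/79 (v = 120*(-1/316) = -30/79 ≈ -0.37975)
E(g) = -9/(5*g) (E(g) = (-9/g)/5 = -9/(5*g))
-E(v) = -(-9)/(5*(-30/79)) = -(-9)*(-79)/(5*30) = -1*237/50 = -237/50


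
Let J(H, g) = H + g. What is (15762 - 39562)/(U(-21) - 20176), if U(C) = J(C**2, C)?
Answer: 5950/4939 ≈ 1.2047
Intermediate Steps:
U(C) = C + C**2 (U(C) = C**2 + C = C + C**2)
(15762 - 39562)/(U(-21) - 20176) = (15762 - 39562)/(-21*(1 - 21) - 20176) = -23800/(-21*(-20) - 20176) = -23800/(420 - 20176) = -23800/(-19756) = -23800*(-1/19756) = 5950/4939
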